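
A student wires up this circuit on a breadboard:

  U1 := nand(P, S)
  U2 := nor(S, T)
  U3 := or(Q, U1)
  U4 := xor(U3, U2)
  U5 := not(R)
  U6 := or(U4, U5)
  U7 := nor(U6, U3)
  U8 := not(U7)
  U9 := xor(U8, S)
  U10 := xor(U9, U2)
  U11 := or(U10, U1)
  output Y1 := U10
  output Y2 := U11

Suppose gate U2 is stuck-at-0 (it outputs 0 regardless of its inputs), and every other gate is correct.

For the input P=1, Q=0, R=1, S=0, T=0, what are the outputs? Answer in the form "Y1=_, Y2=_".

Y1=1, Y2=1

Propagate with U2 forced: U1=1, U2=0 [stuck-at-0], U3=1, U4=1, U5=0, U6=1, U7=0, U8=1, U9=1, U10=1, U11=1.
So the outputs are Y1=1, Y2=1. (Without the fault they would be Y1=0, Y2=1.)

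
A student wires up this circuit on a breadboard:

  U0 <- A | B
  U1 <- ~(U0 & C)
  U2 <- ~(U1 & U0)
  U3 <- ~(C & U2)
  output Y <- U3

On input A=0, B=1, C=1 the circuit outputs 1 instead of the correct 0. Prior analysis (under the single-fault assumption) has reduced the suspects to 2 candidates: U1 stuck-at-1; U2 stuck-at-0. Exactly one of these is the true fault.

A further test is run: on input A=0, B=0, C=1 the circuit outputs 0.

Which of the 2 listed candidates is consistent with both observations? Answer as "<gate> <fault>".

Evaluate each candidate on input A=0, B=0, C=1:
  U1 stuck-at-1: U0=0, U1=1 [stuck-at-1], U2=1, U3=0 → 0 — matches
  U2 stuck-at-0: U0=0, U1=1, U2=0 [stuck-at-0], U3=1 → 1 — eliminated
Only U1 stuck-at-1 reproduces the observed 0.

U1 stuck-at-1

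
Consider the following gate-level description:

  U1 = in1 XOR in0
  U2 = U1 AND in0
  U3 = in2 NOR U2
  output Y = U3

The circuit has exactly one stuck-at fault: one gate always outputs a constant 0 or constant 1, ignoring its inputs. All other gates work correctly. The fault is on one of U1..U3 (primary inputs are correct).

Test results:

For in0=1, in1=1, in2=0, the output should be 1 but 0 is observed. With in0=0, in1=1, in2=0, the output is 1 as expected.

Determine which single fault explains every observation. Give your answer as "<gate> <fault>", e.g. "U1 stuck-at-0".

Fault-free values for test 1 (in0=1, in1=1, in2=0): U1=0, U2=0, U3=1, giving Y=1. Observed 0.
Test 1: faults giving observed 0 are {U1 stuck-at-1, U2 stuck-at-1, U3 stuck-at-0}.
Test 2 (in0=0, in1=1, in2=0): fault-free U1=1, U2=0, U3=1 → 1; observed 1. Eliminates U2 stuck-at-1, U3 stuck-at-0.
Only U1 stuck-at-1 is consistent with every test.

U1 stuck-at-1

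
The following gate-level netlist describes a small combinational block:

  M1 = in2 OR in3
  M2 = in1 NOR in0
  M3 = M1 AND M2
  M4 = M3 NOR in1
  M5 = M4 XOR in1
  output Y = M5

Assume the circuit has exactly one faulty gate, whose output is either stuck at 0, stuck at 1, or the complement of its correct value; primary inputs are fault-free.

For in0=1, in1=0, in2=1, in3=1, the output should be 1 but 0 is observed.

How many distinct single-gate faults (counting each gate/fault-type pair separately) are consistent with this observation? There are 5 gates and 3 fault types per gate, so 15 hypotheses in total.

8

Fault-free: M1=1, M2=0, M3=0, M4=1, M5=1 → 1. Observed 0.
  M1: none of the 3 fault types match ✗
  M2: stuck-at-1, inverted output ✓; others ✗
  M3: stuck-at-1, inverted output ✓; others ✗
  M4: stuck-at-0, inverted output ✓; others ✗
  M5: stuck-at-0, inverted output ✓; others ✗
Consistent faults: {M2 stuck-at-1, M2 inverted output, M3 stuck-at-1, M3 inverted output, M4 stuck-at-0, M4 inverted output, M5 stuck-at-0, M5 inverted output} — 8 in all.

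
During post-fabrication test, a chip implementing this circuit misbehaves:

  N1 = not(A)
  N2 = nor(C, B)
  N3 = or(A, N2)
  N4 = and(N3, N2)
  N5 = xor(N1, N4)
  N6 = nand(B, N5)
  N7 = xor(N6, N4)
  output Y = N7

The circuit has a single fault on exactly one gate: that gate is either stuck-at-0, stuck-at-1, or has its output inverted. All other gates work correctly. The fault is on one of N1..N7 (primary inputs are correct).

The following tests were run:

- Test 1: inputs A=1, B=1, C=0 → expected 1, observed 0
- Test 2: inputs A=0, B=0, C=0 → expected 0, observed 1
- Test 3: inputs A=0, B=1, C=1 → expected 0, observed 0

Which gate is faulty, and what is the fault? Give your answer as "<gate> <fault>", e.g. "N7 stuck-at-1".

Fault-free values for test 1 (A=1, B=1, C=0): N1=0, N2=0, N3=1, N4=0, N5=0, N6=1, N7=1, giving Y=1. Observed 0.
Test 1: faults giving observed 0 are {N1 stuck-at-1, N1 inverted output, N5 stuck-at-1, N5 inverted output, N6 stuck-at-0, N6 inverted output, N7 stuck-at-0, N7 inverted output}.
Test 2 (A=0, B=0, C=0): fault-free N1=1, N2=1, N3=1, N4=1, N5=0, N6=1, N7=0 → 0; observed 1. Eliminates N1 stuck-at-1, N1 inverted output, N5 stuck-at-1, N5 inverted output, N7 stuck-at-0.
Test 3 (A=0, B=1, C=1): fault-free N1=1, N2=0, N3=0, N4=0, N5=1, N6=0, N7=0 → 0; observed 0. Eliminates N6 inverted output, N7 inverted output.
Only N6 stuck-at-0 is consistent with every test.

N6 stuck-at-0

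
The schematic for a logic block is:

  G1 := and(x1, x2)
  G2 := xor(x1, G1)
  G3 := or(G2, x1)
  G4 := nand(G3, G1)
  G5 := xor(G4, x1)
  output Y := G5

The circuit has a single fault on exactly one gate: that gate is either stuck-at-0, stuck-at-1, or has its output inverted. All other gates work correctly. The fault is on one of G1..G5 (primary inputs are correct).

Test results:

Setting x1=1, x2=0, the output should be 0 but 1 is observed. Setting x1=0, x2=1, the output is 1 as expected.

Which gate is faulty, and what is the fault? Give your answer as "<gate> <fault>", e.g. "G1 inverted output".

G5 stuck-at-1

Fault-free values for test 1 (x1=1, x2=0): G1=0, G2=1, G3=1, G4=1, G5=0, giving Y=0. Observed 1.
Test 1: faults giving observed 1 are {G1 stuck-at-1, G1 inverted output, G4 stuck-at-0, G4 inverted output, G5 stuck-at-1, G5 inverted output}.
Test 2 (x1=0, x2=1): fault-free G1=0, G2=0, G3=0, G4=1, G5=1 → 1; observed 1. Eliminates G1 stuck-at-1, G1 inverted output, G4 stuck-at-0, G4 inverted output, G5 inverted output.
Only G5 stuck-at-1 is consistent with every test.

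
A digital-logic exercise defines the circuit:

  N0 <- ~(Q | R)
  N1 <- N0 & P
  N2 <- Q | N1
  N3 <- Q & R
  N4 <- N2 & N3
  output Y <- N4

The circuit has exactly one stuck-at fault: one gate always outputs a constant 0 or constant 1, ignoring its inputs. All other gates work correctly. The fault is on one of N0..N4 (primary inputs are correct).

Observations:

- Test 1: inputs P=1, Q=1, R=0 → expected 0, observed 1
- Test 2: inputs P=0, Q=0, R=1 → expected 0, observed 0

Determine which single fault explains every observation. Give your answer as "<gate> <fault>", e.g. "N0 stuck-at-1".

Fault-free values for test 1 (P=1, Q=1, R=0): N0=0, N1=0, N2=1, N3=0, N4=0, giving Y=0. Observed 1.
Test 1: faults giving observed 1 are {N3 stuck-at-1, N4 stuck-at-1}.
Test 2 (P=0, Q=0, R=1): fault-free N0=0, N1=0, N2=0, N3=0, N4=0 → 0; observed 0. Eliminates N4 stuck-at-1.
Only N3 stuck-at-1 is consistent with every test.

N3 stuck-at-1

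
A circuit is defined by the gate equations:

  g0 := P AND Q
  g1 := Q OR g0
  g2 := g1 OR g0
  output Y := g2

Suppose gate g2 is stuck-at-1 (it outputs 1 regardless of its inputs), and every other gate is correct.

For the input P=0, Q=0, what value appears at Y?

Propagate with g2 forced: g0=0, g1=0, g2=1 [stuck-at-1].
So Y = 1. (Without the fault it would be 0.)

1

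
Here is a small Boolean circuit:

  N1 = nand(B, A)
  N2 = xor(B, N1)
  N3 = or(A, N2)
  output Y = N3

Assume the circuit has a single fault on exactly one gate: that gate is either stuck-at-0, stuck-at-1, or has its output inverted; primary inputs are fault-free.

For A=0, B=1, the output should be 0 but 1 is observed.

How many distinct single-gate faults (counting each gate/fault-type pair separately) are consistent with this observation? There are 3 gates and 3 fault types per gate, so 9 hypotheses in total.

Fault-free: N1=1, N2=0, N3=0 → 0. Observed 1.
  N1 stuck-at-0: output 1 ✓
  N1 stuck-at-1: output 0 ✗
  N1 inverted output: output 1 ✓
  N2 stuck-at-0: output 0 ✗
  N2 stuck-at-1: output 1 ✓
  N2 inverted output: output 1 ✓
  N3 stuck-at-0: output 0 ✗
  N3 stuck-at-1: output 1 ✓
  N3 inverted output: output 1 ✓
Consistent faults: {N1 stuck-at-0, N1 inverted output, N2 stuck-at-1, N2 inverted output, N3 stuck-at-1, N3 inverted output} — 6 in all.

6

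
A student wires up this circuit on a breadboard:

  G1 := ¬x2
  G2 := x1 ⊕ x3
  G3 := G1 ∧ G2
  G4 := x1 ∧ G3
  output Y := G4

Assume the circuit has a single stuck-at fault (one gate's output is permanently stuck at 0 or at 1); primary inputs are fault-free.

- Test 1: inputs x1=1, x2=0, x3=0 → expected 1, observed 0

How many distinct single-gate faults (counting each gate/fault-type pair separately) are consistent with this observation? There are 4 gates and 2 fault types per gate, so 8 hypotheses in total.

Fault-free: G1=1, G2=1, G3=1, G4=1 → 1. Observed 0.
  G1 stuck-at-0: output 0 ✓
  G1 stuck-at-1: output 1 ✗
  G2 stuck-at-0: output 0 ✓
  G2 stuck-at-1: output 1 ✗
  G3 stuck-at-0: output 0 ✓
  G3 stuck-at-1: output 1 ✗
  G4 stuck-at-0: output 0 ✓
  G4 stuck-at-1: output 1 ✗
Consistent faults: {G1 stuck-at-0, G2 stuck-at-0, G3 stuck-at-0, G4 stuck-at-0} — 4 in all.

4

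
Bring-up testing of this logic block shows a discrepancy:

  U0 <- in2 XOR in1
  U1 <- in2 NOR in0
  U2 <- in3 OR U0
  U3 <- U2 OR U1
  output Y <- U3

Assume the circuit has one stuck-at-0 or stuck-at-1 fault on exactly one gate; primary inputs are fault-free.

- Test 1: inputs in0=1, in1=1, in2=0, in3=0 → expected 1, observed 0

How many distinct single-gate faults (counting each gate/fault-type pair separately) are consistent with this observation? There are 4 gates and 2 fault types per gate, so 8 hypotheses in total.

Fault-free: U0=1, U1=0, U2=1, U3=1 → 1. Observed 0.
  U0 stuck-at-0: output 0 ✓
  U0 stuck-at-1: output 1 ✗
  U1 stuck-at-0: output 1 ✗
  U1 stuck-at-1: output 1 ✗
  U2 stuck-at-0: output 0 ✓
  U2 stuck-at-1: output 1 ✗
  U3 stuck-at-0: output 0 ✓
  U3 stuck-at-1: output 1 ✗
Consistent faults: {U0 stuck-at-0, U2 stuck-at-0, U3 stuck-at-0} — 3 in all.

3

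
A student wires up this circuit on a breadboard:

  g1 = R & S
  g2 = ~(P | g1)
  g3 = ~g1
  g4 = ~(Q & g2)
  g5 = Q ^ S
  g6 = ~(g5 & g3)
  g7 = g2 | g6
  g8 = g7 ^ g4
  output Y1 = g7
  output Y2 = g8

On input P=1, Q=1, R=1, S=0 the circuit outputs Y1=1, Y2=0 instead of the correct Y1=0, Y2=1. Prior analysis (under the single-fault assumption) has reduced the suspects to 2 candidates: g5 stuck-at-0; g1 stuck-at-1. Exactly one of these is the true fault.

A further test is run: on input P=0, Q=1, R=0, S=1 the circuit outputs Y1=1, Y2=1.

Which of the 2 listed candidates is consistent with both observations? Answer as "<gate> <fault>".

Evaluate each candidate on input P=0, Q=1, R=0, S=1:
  g5 stuck-at-0: g1=0, g2=1, g3=1, g4=0, g5=0 [stuck-at-0], g6=1, g7=1, g8=1 → Y1=1, Y2=1 — matches
  g1 stuck-at-1: g1=1 [stuck-at-1], g2=0, g3=0, g4=1, g5=0, g6=1, g7=1, g8=0 → Y1=1, Y2=0 — eliminated
Only g5 stuck-at-0 reproduces the observed Y1=1, Y2=1.

g5 stuck-at-0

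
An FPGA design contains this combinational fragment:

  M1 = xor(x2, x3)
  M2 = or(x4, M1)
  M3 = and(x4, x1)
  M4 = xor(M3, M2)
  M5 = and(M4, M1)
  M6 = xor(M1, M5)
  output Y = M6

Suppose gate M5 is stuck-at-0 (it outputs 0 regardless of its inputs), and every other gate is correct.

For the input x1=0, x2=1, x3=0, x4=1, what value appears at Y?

1

Propagate with M5 forced: M1=1, M2=1, M3=0, M4=1, M5=0 [stuck-at-0], M6=1.
So Y = 1. (Without the fault it would be 0.)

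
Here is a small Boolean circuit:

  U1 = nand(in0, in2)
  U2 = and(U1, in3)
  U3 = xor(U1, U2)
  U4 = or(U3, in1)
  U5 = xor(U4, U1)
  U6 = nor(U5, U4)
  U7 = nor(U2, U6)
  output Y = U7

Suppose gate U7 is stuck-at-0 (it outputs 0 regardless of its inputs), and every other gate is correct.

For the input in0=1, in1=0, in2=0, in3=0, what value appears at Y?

Propagate with U7 forced: U1=1, U2=0, U3=1, U4=1, U5=0, U6=0, U7=0 [stuck-at-0].
So Y = 0. (Without the fault it would be 1.)

0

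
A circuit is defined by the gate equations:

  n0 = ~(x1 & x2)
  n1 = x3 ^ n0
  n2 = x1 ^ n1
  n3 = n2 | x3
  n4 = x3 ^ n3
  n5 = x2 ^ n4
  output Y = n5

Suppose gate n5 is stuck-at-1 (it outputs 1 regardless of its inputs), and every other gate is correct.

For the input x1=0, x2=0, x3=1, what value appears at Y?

Propagate with n5 forced: n0=1, n1=0, n2=0, n3=1, n4=0, n5=1 [stuck-at-1].
So Y = 1. (Without the fault it would be 0.)

1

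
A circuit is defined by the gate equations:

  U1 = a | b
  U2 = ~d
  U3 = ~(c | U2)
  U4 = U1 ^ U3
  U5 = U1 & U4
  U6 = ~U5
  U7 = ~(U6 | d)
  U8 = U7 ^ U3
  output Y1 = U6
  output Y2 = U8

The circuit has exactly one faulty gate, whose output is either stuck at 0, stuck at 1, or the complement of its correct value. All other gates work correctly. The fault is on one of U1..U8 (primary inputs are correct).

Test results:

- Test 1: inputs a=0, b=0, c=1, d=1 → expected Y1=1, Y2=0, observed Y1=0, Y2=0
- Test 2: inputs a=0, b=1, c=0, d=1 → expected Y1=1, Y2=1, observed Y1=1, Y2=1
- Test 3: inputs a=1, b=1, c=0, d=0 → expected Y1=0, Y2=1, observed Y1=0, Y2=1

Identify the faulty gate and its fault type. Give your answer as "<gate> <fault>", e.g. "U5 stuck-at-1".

Fault-free values for test 1 (a=0, b=0, c=1, d=1): U1=0, U2=0, U3=0, U4=0, U5=0, U6=1, U7=0, U8=0, giving Y1=1, Y2=0. Observed Y1=0, Y2=0.
Test 1: faults giving observed Y1=0, Y2=0 are {U1 stuck-at-1, U1 inverted output, U5 stuck-at-1, U5 inverted output, U6 stuck-at-0, U6 inverted output}.
Test 2 (a=0, b=1, c=0, d=1): fault-free U1=1, U2=0, U3=1, U4=0, U5=0, U6=1, U7=0, U8=1 → Y1=1, Y2=1; observed Y1=1, Y2=1. Eliminates U5 stuck-at-1, U5 inverted output, U6 stuck-at-0, U6 inverted output.
Test 3 (a=1, b=1, c=0, d=0): fault-free U1=1, U2=1, U3=0, U4=1, U5=1, U6=0, U7=1, U8=1 → Y1=0, Y2=1; observed Y1=0, Y2=1. Eliminates U1 inverted output.
Only U1 stuck-at-1 is consistent with every test.

U1 stuck-at-1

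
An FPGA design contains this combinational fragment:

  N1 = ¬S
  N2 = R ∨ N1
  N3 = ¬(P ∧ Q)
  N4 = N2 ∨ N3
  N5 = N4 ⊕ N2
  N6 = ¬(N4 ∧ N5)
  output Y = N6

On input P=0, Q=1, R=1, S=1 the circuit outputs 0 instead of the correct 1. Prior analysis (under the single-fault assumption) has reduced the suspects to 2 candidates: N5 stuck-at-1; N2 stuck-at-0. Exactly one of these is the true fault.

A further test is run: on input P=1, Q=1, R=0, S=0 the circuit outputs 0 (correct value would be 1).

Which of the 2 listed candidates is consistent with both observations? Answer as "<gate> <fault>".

Evaluate each candidate on input P=1, Q=1, R=0, S=0:
  N5 stuck-at-1: N1=1, N2=1, N3=0, N4=1, N5=1 [stuck-at-1], N6=0 → 0 — matches
  N2 stuck-at-0: N1=1, N2=0 [stuck-at-0], N3=0, N4=0, N5=0, N6=1 → 1 — eliminated
Only N5 stuck-at-1 reproduces the observed 0.

N5 stuck-at-1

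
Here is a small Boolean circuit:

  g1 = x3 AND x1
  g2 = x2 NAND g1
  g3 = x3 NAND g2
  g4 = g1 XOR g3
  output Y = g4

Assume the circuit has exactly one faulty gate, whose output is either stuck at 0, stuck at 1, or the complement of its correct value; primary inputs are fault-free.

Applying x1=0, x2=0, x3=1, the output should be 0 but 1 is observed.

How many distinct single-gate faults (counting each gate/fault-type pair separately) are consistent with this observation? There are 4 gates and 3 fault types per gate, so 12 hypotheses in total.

Fault-free: g1=0, g2=1, g3=0, g4=0 → 0. Observed 1.
  g1 stuck-at-0: output 0 ✗
  g1 stuck-at-1: output 1 ✓
  g1 inverted output: output 1 ✓
  g2 stuck-at-0: output 1 ✓
  g2 stuck-at-1: output 0 ✗
  g2 inverted output: output 1 ✓
  g3 stuck-at-0: output 0 ✗
  g3 stuck-at-1: output 1 ✓
  g3 inverted output: output 1 ✓
  g4 stuck-at-0: output 0 ✗
  g4 stuck-at-1: output 1 ✓
  g4 inverted output: output 1 ✓
Consistent faults: {g1 stuck-at-1, g1 inverted output, g2 stuck-at-0, g2 inverted output, g3 stuck-at-1, g3 inverted output, g4 stuck-at-1, g4 inverted output} — 8 in all.

8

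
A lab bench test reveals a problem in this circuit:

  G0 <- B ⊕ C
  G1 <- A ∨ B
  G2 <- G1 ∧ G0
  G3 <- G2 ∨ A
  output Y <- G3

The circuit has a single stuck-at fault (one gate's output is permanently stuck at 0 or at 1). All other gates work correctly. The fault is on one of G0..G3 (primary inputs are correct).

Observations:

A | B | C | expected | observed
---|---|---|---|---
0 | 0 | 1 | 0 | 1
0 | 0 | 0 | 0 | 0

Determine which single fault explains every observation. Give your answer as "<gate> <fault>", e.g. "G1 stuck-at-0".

Fault-free values for test 1 (A=0, B=0, C=1): G0=1, G1=0, G2=0, G3=0, giving Y=0. Observed 1.
Test 1: faults giving observed 1 are {G1 stuck-at-1, G2 stuck-at-1, G3 stuck-at-1}.
Test 2 (A=0, B=0, C=0): fault-free G0=0, G1=0, G2=0, G3=0 → 0; observed 0. Eliminates G2 stuck-at-1, G3 stuck-at-1.
Only G1 stuck-at-1 is consistent with every test.

G1 stuck-at-1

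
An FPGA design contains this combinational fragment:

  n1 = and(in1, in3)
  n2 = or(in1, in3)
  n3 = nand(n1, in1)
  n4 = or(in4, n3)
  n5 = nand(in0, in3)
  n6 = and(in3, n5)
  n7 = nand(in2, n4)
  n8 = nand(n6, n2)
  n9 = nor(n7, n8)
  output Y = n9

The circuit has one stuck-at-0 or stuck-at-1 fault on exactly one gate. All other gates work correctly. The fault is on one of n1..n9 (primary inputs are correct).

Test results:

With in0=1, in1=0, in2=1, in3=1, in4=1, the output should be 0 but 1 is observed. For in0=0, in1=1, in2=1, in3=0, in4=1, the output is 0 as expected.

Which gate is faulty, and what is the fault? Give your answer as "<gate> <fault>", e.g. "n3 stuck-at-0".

Fault-free values for test 1 (in0=1, in1=0, in2=1, in3=1, in4=1): n1=0, n2=1, n3=1, n4=1, n5=0, n6=0, n7=0, n8=1, n9=0, giving Y=0. Observed 1.
Test 1: faults giving observed 1 are {n5 stuck-at-1, n6 stuck-at-1, n8 stuck-at-0, n9 stuck-at-1}.
Test 2 (in0=0, in1=1, in2=1, in3=0, in4=1): fault-free n1=0, n2=1, n3=1, n4=1, n5=1, n6=0, n7=0, n8=1, n9=0 → 0; observed 0. Eliminates n6 stuck-at-1, n8 stuck-at-0, n9 stuck-at-1.
Only n5 stuck-at-1 is consistent with every test.

n5 stuck-at-1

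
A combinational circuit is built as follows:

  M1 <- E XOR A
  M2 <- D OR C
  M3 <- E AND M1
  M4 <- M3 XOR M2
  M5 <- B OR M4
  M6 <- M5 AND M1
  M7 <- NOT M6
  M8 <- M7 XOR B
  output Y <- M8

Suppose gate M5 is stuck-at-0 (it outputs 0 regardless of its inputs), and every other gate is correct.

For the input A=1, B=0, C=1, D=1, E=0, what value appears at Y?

Propagate with M5 forced: M1=1, M2=1, M3=0, M4=1, M5=0 [stuck-at-0], M6=0, M7=1, M8=1.
So Y = 1. (Without the fault it would be 0.)

1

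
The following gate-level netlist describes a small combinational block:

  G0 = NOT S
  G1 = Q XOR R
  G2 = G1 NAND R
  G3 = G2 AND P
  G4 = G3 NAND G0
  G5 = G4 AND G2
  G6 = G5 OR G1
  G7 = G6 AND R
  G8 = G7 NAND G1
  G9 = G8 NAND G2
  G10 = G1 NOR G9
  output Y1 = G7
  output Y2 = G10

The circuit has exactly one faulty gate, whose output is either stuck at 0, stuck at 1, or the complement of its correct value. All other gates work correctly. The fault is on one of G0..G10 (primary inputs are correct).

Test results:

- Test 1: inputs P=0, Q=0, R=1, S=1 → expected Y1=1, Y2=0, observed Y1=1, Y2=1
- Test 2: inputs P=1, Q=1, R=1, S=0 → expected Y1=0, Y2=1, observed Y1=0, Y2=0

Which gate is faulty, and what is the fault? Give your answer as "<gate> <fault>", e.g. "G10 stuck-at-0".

G10 inverted output

Fault-free values for test 1 (P=0, Q=0, R=1, S=1): G0=0, G1=1, G2=0, G3=0, G4=1, G5=0, G6=1, G7=1, G8=0, G9=1, G10=0, giving Y1=1, Y2=0. Observed Y1=1, Y2=1.
Test 1: faults giving observed Y1=1, Y2=1 are {G1 stuck-at-0, G1 inverted output, G10 stuck-at-1, G10 inverted output}.
Test 2 (P=1, Q=1, R=1, S=0): fault-free G0=1, G1=0, G2=1, G3=1, G4=0, G5=0, G6=0, G7=0, G8=1, G9=0, G10=1 → Y1=0, Y2=1; observed Y1=0, Y2=0. Eliminates G1 stuck-at-0, G1 inverted output, G10 stuck-at-1.
Only G10 inverted output is consistent with every test.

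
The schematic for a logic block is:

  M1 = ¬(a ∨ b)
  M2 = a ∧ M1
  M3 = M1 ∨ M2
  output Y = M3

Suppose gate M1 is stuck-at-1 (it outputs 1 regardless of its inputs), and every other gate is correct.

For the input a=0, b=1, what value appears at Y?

Propagate with M1 forced: M1=1 [stuck-at-1], M2=0, M3=1.
So Y = 1. (Without the fault it would be 0.)

1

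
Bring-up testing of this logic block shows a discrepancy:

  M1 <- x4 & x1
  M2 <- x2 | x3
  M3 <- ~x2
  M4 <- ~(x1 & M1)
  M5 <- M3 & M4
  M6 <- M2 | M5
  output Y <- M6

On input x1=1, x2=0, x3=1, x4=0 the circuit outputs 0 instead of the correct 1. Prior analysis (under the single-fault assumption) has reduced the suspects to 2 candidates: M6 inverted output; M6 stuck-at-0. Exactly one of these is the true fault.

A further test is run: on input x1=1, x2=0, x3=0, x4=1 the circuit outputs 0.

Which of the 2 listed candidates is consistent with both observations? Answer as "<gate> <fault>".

M6 stuck-at-0

Evaluate each candidate on input x1=1, x2=0, x3=0, x4=1:
  M6 inverted output: M1=1, M2=0, M3=1, M4=0, M5=0, M6=1 [inverted output] → 1 — eliminated
  M6 stuck-at-0: M1=1, M2=0, M3=1, M4=0, M5=0, M6=0 [stuck-at-0] → 0 — matches
Only M6 stuck-at-0 reproduces the observed 0.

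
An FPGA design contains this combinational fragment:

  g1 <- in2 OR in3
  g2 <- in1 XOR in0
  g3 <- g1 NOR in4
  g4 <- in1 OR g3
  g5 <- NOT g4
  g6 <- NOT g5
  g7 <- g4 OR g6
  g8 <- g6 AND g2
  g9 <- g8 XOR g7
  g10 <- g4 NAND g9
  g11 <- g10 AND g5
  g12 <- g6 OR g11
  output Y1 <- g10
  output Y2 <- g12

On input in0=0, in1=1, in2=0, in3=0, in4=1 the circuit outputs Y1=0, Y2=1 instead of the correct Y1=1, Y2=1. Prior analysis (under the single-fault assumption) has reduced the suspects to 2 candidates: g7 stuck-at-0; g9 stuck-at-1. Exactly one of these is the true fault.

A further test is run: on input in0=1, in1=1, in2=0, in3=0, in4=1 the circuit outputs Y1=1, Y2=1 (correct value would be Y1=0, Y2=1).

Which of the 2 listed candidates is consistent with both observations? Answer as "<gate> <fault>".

g7 stuck-at-0

Evaluate each candidate on input in0=1, in1=1, in2=0, in3=0, in4=1:
  g7 stuck-at-0: g1=0, g2=0, g3=0, g4=1, g5=0, g6=1, g7=0 [stuck-at-0], g8=0, g9=0, g10=1, g11=0, g12=1 → Y1=1, Y2=1 — matches
  g9 stuck-at-1: g1=0, g2=0, g3=0, g4=1, g5=0, g6=1, g7=1, g8=0, g9=1 [stuck-at-1], g10=0, g11=0, g12=1 → Y1=0, Y2=1 — eliminated
Only g7 stuck-at-0 reproduces the observed Y1=1, Y2=1.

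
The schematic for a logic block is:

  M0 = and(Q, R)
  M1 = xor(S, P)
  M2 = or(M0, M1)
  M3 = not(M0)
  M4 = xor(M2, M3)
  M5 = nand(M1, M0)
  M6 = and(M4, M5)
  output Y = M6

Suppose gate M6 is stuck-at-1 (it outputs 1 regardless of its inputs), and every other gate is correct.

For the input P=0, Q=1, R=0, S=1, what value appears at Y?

Propagate with M6 forced: M0=0, M1=1, M2=1, M3=1, M4=0, M5=1, M6=1 [stuck-at-1].
So Y = 1. (Without the fault it would be 0.)

1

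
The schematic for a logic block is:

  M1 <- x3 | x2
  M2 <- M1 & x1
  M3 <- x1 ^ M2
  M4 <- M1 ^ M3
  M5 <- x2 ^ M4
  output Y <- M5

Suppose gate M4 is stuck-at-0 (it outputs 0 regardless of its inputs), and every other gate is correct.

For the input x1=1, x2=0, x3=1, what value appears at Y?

0

Propagate with M4 forced: M1=1, M2=1, M3=0, M4=0 [stuck-at-0], M5=0.
So Y = 0. (Without the fault it would be 1.)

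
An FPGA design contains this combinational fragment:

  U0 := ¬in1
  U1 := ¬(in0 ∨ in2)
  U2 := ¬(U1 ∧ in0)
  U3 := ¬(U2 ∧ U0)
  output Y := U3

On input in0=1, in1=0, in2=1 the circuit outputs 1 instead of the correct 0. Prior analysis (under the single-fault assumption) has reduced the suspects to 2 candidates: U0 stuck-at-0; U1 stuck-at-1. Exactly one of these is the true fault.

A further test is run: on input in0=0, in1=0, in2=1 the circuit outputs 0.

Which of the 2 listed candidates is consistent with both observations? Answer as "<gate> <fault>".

U1 stuck-at-1

Evaluate each candidate on input in0=0, in1=0, in2=1:
  U0 stuck-at-0: U0=0 [stuck-at-0], U1=0, U2=1, U3=1 → 1 — eliminated
  U1 stuck-at-1: U0=1, U1=1 [stuck-at-1], U2=1, U3=0 → 0 — matches
Only U1 stuck-at-1 reproduces the observed 0.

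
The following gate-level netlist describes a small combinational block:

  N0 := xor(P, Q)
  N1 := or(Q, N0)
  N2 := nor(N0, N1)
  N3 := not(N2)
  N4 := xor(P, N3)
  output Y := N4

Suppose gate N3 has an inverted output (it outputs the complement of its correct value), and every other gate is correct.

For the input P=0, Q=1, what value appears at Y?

Propagate with N3 forced: N0=1, N1=1, N2=0, N3=0 [inverted output], N4=0.
So Y = 0. (Without the fault it would be 1.)

0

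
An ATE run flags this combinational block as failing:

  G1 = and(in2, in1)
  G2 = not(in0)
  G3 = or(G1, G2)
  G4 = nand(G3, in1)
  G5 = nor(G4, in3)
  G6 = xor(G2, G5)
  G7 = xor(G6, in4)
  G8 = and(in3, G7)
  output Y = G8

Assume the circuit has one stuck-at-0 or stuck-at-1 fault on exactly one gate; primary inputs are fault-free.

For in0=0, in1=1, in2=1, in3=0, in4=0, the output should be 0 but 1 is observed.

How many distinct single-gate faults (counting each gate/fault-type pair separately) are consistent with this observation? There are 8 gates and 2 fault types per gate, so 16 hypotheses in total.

Fault-free: G1=1, G2=1, G3=1, G4=0, G5=1, G6=0, G7=0, G8=0 → 0. Observed 1.
  G1: none of the 2 fault types match ✗
  G2: none of the 2 fault types match ✗
  G3: none of the 2 fault types match ✗
  G4: none of the 2 fault types match ✗
  G5: none of the 2 fault types match ✗
  G6: none of the 2 fault types match ✗
  G7: none of the 2 fault types match ✗
  G8: stuck-at-1 ✓; others ✗
Consistent faults: {G8 stuck-at-1} — 1 in all.

1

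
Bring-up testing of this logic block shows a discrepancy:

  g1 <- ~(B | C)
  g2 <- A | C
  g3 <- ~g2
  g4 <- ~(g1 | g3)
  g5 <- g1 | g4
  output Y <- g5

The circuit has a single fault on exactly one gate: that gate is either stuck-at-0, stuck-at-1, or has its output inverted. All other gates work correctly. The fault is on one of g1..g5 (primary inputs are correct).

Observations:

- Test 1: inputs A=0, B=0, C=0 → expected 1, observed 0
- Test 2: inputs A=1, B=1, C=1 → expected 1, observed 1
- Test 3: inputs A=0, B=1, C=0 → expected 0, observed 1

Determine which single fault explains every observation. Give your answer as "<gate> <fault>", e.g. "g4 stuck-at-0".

g1 inverted output

Fault-free values for test 1 (A=0, B=0, C=0): g1=1, g2=0, g3=1, g4=0, g5=1, giving Y=1. Observed 0.
Test 1: faults giving observed 0 are {g1 stuck-at-0, g1 inverted output, g5 stuck-at-0, g5 inverted output}.
Test 2 (A=1, B=1, C=1): fault-free g1=0, g2=1, g3=0, g4=1, g5=1 → 1; observed 1. Eliminates g5 stuck-at-0, g5 inverted output.
Test 3 (A=0, B=1, C=0): fault-free g1=0, g2=0, g3=1, g4=0, g5=0 → 0; observed 1. Eliminates g1 stuck-at-0.
Only g1 inverted output is consistent with every test.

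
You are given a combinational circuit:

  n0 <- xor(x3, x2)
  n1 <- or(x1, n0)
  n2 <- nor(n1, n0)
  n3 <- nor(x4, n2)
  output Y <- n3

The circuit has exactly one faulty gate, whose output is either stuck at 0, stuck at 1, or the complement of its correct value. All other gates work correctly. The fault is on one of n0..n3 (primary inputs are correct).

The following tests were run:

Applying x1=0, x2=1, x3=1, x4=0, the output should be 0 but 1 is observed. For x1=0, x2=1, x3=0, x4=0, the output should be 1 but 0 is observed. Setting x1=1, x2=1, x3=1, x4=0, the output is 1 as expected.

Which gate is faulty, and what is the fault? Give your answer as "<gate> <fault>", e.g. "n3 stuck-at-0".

Fault-free values for test 1 (x1=0, x2=1, x3=1, x4=0): n0=0, n1=0, n2=1, n3=0, giving Y=0. Observed 1.
Test 1: faults giving observed 1 are {n0 stuck-at-1, n0 inverted output, n1 stuck-at-1, n1 inverted output, n2 stuck-at-0, n2 inverted output, n3 stuck-at-1, n3 inverted output}.
Test 2 (x1=0, x2=1, x3=0, x4=0): fault-free n0=1, n1=1, n2=0, n3=1 → 1; observed 0. Eliminates n0 stuck-at-1, n1 stuck-at-1, n1 inverted output, n2 stuck-at-0, n3 stuck-at-1.
Test 3 (x1=1, x2=1, x3=1, x4=0): fault-free n0=0, n1=1, n2=0, n3=1 → 1; observed 1. Eliminates n2 inverted output, n3 inverted output.
Only n0 inverted output is consistent with every test.

n0 inverted output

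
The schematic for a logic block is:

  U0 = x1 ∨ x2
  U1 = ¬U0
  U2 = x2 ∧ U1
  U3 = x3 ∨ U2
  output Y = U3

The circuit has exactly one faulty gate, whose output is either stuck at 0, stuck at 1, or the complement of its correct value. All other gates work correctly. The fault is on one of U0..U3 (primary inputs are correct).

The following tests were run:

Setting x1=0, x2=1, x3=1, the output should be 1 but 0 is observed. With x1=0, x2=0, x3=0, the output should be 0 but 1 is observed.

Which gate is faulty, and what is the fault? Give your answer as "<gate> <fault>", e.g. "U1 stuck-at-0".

U3 inverted output

Fault-free values for test 1 (x1=0, x2=1, x3=1): U0=1, U1=0, U2=0, U3=1, giving Y=1. Observed 0.
Test 1: faults giving observed 0 are {U3 stuck-at-0, U3 inverted output}.
Test 2 (x1=0, x2=0, x3=0): fault-free U0=0, U1=1, U2=0, U3=0 → 0; observed 1. Eliminates U3 stuck-at-0.
Only U3 inverted output is consistent with every test.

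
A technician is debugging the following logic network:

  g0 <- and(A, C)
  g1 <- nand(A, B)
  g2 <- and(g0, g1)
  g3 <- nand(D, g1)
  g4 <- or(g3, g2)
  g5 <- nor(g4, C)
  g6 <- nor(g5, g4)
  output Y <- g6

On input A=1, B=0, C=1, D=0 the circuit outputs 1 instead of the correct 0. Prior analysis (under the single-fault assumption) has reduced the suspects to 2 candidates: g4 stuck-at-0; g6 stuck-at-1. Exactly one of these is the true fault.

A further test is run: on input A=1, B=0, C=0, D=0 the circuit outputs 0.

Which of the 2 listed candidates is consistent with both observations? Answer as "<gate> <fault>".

g4 stuck-at-0

Evaluate each candidate on input A=1, B=0, C=0, D=0:
  g4 stuck-at-0: g0=0, g1=1, g2=0, g3=1, g4=0 [stuck-at-0], g5=1, g6=0 → 0 — matches
  g6 stuck-at-1: g0=0, g1=1, g2=0, g3=1, g4=1, g5=0, g6=1 [stuck-at-1] → 1 — eliminated
Only g4 stuck-at-0 reproduces the observed 0.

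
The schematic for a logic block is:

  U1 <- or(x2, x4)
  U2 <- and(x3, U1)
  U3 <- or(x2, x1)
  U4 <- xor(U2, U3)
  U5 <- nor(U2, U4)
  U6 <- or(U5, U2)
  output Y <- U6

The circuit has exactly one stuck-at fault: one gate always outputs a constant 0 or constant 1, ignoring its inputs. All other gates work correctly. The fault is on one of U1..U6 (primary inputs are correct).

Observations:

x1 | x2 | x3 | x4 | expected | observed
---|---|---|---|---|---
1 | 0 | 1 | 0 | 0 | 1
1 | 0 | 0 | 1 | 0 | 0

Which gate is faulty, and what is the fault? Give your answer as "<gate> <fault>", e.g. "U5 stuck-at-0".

Fault-free values for test 1 (x1=1, x2=0, x3=1, x4=0): U1=0, U2=0, U3=1, U4=1, U5=0, U6=0, giving Y=0. Observed 1.
Test 1: faults giving observed 1 are {U1 stuck-at-1, U2 stuck-at-1, U3 stuck-at-0, U4 stuck-at-0, U5 stuck-at-1, U6 stuck-at-1}.
Test 2 (x1=1, x2=0, x3=0, x4=1): fault-free U1=1, U2=0, U3=1, U4=1, U5=0, U6=0 → 0; observed 0. Eliminates U2 stuck-at-1, U3 stuck-at-0, U4 stuck-at-0, U5 stuck-at-1, U6 stuck-at-1.
Only U1 stuck-at-1 is consistent with every test.

U1 stuck-at-1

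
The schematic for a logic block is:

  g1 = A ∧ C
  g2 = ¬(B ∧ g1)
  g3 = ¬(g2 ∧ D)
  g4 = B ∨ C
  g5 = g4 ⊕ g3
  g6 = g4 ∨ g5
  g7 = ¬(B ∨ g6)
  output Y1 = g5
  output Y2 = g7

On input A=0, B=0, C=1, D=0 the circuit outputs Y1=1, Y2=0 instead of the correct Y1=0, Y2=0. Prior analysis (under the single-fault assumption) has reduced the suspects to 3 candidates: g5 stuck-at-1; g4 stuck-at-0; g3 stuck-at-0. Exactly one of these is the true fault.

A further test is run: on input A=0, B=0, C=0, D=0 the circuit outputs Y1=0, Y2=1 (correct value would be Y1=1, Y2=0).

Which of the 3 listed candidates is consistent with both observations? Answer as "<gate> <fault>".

Evaluate each candidate on input A=0, B=0, C=0, D=0:
  g5 stuck-at-1: g1=0, g2=1, g3=1, g4=0, g5=1 [stuck-at-1], g6=1, g7=0 → Y1=1, Y2=0 — eliminated
  g4 stuck-at-0: g1=0, g2=1, g3=1, g4=0 [stuck-at-0], g5=1, g6=1, g7=0 → Y1=1, Y2=0 — eliminated
  g3 stuck-at-0: g1=0, g2=1, g3=0 [stuck-at-0], g4=0, g5=0, g6=0, g7=1 → Y1=0, Y2=1 — matches
Only g3 stuck-at-0 reproduces the observed Y1=0, Y2=1.

g3 stuck-at-0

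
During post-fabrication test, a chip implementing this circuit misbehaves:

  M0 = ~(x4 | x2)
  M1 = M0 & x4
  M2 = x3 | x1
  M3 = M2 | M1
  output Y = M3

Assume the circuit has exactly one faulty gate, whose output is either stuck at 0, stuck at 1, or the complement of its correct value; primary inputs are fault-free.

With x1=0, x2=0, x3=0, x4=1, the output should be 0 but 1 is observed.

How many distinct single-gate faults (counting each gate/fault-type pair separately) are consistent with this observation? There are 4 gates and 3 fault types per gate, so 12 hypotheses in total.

Fault-free: M0=0, M1=0, M2=0, M3=0 → 0. Observed 1.
  M0 stuck-at-0: output 0 ✗
  M0 stuck-at-1: output 1 ✓
  M0 inverted output: output 1 ✓
  M1 stuck-at-0: output 0 ✗
  M1 stuck-at-1: output 1 ✓
  M1 inverted output: output 1 ✓
  M2 stuck-at-0: output 0 ✗
  M2 stuck-at-1: output 1 ✓
  M2 inverted output: output 1 ✓
  M3 stuck-at-0: output 0 ✗
  M3 stuck-at-1: output 1 ✓
  M3 inverted output: output 1 ✓
Consistent faults: {M0 stuck-at-1, M0 inverted output, M1 stuck-at-1, M1 inverted output, M2 stuck-at-1, M2 inverted output, M3 stuck-at-1, M3 inverted output} — 8 in all.

8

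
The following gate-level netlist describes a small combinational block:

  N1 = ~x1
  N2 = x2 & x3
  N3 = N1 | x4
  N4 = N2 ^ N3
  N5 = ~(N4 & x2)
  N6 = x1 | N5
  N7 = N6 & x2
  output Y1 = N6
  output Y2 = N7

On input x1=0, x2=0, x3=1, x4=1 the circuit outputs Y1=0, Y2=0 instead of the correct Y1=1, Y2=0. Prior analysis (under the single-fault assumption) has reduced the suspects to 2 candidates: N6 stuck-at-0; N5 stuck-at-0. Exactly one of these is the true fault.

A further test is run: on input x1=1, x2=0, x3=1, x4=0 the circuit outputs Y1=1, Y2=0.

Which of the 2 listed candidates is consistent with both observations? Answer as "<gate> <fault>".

N5 stuck-at-0

Evaluate each candidate on input x1=1, x2=0, x3=1, x4=0:
  N6 stuck-at-0: N1=0, N2=0, N3=0, N4=0, N5=1, N6=0 [stuck-at-0], N7=0 → Y1=0, Y2=0 — eliminated
  N5 stuck-at-0: N1=0, N2=0, N3=0, N4=0, N5=0 [stuck-at-0], N6=1, N7=0 → Y1=1, Y2=0 — matches
Only N5 stuck-at-0 reproduces the observed Y1=1, Y2=0.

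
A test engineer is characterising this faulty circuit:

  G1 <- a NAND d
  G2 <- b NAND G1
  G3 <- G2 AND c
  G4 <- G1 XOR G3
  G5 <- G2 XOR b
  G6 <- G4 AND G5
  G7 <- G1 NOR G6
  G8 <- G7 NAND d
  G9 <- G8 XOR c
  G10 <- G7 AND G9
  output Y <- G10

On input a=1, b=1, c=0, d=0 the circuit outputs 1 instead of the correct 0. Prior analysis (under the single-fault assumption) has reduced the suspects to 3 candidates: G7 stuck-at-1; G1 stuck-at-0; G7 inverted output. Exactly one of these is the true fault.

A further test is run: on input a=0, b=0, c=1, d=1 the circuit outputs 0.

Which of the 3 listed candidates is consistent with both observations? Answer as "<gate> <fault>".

Evaluate each candidate on input a=0, b=0, c=1, d=1:
  G7 stuck-at-1: G1=1, G2=1, G3=1, G4=0, G5=1, G6=0, G7=1 [stuck-at-1], G8=0, G9=1, G10=1 → 1 — eliminated
  G1 stuck-at-0: G1=0 [stuck-at-0], G2=1, G3=1, G4=1, G5=1, G6=1, G7=0, G8=1, G9=0, G10=0 → 0 — matches
  G7 inverted output: G1=1, G2=1, G3=1, G4=0, G5=1, G6=0, G7=1 [inverted output], G8=0, G9=1, G10=1 → 1 — eliminated
Only G1 stuck-at-0 reproduces the observed 0.

G1 stuck-at-0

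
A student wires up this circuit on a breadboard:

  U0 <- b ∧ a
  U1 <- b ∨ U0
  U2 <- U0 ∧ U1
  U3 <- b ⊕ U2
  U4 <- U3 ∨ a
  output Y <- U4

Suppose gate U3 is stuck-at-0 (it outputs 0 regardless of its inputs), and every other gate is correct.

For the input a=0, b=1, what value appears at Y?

Propagate with U3 forced: U0=0, U1=1, U2=0, U3=0 [stuck-at-0], U4=0.
So Y = 0. (Without the fault it would be 1.)

0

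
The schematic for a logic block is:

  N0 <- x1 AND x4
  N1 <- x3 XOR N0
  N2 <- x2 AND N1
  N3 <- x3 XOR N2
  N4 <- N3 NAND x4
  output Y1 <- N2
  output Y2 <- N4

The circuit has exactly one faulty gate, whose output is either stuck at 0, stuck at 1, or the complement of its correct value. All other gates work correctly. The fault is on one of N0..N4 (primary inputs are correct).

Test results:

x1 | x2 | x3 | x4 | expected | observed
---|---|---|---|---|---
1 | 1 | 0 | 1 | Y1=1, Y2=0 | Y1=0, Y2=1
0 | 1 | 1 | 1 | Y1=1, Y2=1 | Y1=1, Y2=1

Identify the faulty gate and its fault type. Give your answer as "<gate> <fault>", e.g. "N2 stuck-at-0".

N0 stuck-at-0

Fault-free values for test 1 (x1=1, x2=1, x3=0, x4=1): N0=1, N1=1, N2=1, N3=1, N4=0, giving Y1=1, Y2=0. Observed Y1=0, Y2=1.
Test 1: faults giving observed Y1=0, Y2=1 are {N0 stuck-at-0, N0 inverted output, N1 stuck-at-0, N1 inverted output, N2 stuck-at-0, N2 inverted output}.
Test 2 (x1=0, x2=1, x3=1, x4=1): fault-free N0=0, N1=1, N2=1, N3=0, N4=1 → Y1=1, Y2=1; observed Y1=1, Y2=1. Eliminates N0 inverted output, N1 stuck-at-0, N1 inverted output, N2 stuck-at-0, N2 inverted output.
Only N0 stuck-at-0 is consistent with every test.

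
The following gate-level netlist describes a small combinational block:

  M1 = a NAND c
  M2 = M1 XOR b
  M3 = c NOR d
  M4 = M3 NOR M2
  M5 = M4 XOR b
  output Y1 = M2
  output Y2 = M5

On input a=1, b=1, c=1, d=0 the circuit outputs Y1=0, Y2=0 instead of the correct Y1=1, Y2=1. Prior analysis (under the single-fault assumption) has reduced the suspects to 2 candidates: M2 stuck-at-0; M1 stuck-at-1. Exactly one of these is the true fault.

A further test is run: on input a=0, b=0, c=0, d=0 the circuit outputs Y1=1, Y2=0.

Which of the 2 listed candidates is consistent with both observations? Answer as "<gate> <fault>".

M1 stuck-at-1

Evaluate each candidate on input a=0, b=0, c=0, d=0:
  M2 stuck-at-0: M1=1, M2=0 [stuck-at-0], M3=1, M4=0, M5=0 → Y1=0, Y2=0 — eliminated
  M1 stuck-at-1: M1=1 [stuck-at-1], M2=1, M3=1, M4=0, M5=0 → Y1=1, Y2=0 — matches
Only M1 stuck-at-1 reproduces the observed Y1=1, Y2=0.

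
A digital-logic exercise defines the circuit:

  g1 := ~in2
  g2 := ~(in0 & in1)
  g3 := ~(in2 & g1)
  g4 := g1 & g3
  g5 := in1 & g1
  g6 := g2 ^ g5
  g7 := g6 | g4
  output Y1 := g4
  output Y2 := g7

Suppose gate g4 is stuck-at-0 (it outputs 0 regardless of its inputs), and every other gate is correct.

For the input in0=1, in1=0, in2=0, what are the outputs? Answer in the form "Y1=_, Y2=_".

Propagate with g4 forced: g1=1, g2=1, g3=1, g4=0 [stuck-at-0], g5=0, g6=1, g7=1.
So the outputs are Y1=0, Y2=1. (Without the fault they would be Y1=1, Y2=1.)

Y1=0, Y2=1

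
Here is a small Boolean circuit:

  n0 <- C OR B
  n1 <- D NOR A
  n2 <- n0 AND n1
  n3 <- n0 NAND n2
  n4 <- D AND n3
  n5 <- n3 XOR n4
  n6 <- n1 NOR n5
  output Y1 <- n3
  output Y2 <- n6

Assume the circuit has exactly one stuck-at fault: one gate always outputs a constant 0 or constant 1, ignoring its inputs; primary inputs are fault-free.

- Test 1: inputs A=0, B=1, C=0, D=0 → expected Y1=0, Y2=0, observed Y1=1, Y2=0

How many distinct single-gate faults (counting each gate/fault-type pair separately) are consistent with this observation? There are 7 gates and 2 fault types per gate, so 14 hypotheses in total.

Fault-free: n0=1, n1=1, n2=1, n3=0, n4=0, n5=0, n6=0 → Y1=0, Y2=0. Observed Y1=1, Y2=0.
  n0 stuck-at-0: output Y1=1, Y2=0 ✓
  n0 stuck-at-1: output Y1=0, Y2=0 ✗
  n1 stuck-at-0: output Y1=1, Y2=0 ✓
  n1 stuck-at-1: output Y1=0, Y2=0 ✗
  n2 stuck-at-0: output Y1=1, Y2=0 ✓
  n2 stuck-at-1: output Y1=0, Y2=0 ✗
  n3 stuck-at-0: output Y1=0, Y2=0 ✗
  n3 stuck-at-1: output Y1=1, Y2=0 ✓
  n4 stuck-at-0: output Y1=0, Y2=0 ✗
  n4 stuck-at-1: output Y1=0, Y2=0 ✗
  n5 stuck-at-0: output Y1=0, Y2=0 ✗
  n5 stuck-at-1: output Y1=0, Y2=0 ✗
  n6 stuck-at-0: output Y1=0, Y2=0 ✗
  n6 stuck-at-1: output Y1=0, Y2=1 ✗
Consistent faults: {n0 stuck-at-0, n1 stuck-at-0, n2 stuck-at-0, n3 stuck-at-1} — 4 in all.

4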